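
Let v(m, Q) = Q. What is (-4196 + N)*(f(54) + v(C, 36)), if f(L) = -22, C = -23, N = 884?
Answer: -46368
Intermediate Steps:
(-4196 + N)*(f(54) + v(C, 36)) = (-4196 + 884)*(-22 + 36) = -3312*14 = -46368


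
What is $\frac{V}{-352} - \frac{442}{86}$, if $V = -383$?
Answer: $- \frac{61323}{15136} \approx -4.0515$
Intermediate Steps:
$\frac{V}{-352} - \frac{442}{86} = - \frac{383}{-352} - \frac{442}{86} = \left(-383\right) \left(- \frac{1}{352}\right) - \frac{221}{43} = \frac{383}{352} - \frac{221}{43} = - \frac{61323}{15136}$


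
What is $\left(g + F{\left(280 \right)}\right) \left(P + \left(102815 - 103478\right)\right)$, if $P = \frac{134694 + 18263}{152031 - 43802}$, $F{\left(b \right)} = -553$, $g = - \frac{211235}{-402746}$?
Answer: $\frac{7966080745379805}{21794398417} \approx 3.6551 \cdot 10^{5}$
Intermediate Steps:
$g = \frac{211235}{402746}$ ($g = \left(-211235\right) \left(- \frac{1}{402746}\right) = \frac{211235}{402746} \approx 0.52449$)
$P = \frac{152957}{108229} \approx 1.4133$
$\left(g + F{\left(280 \right)}\right) \left(P + \left(102815 - 103478\right)\right) = \left(\frac{211235}{402746} - 553\right) \left(\frac{152957}{108229} + \left(102815 - 103478\right)\right) = - \frac{222507303 \left(\frac{152957}{108229} - 663\right)}{402746} = \left(- \frac{222507303}{402746}\right) \left(- \frac{71602870}{108229}\right) = \frac{7966080745379805}{21794398417}$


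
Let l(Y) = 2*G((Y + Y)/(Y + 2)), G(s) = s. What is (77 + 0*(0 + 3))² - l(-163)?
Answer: 953917/161 ≈ 5925.0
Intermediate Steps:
l(Y) = 4*Y/(2 + Y) (l(Y) = 2*((Y + Y)/(Y + 2)) = 2*((2*Y)/(2 + Y)) = 2*(2*Y/(2 + Y)) = 4*Y/(2 + Y))
(77 + 0*(0 + 3))² - l(-163) = (77 + 0*(0 + 3))² - 4*(-163)/(2 - 163) = (77 + 0*3)² - 4*(-163)/(-161) = (77 + 0)² - 4*(-163)*(-1)/161 = 77² - 1*652/161 = 5929 - 652/161 = 953917/161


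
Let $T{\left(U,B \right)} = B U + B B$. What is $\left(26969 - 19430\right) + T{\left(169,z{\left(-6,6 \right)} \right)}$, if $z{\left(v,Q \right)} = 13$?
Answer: $9905$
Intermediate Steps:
$T{\left(U,B \right)} = B^{2} + B U$ ($T{\left(U,B \right)} = B U + B^{2} = B^{2} + B U$)
$\left(26969 - 19430\right) + T{\left(169,z{\left(-6,6 \right)} \right)} = \left(26969 - 19430\right) + 13 \left(13 + 169\right) = 7539 + 13 \cdot 182 = 7539 + 2366 = 9905$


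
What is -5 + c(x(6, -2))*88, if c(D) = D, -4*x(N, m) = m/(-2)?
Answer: -27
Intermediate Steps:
x(N, m) = m/8 (x(N, m) = -m/(4*(-2)) = -m*(-1)/(4*2) = -(-1)*m/8 = m/8)
-5 + c(x(6, -2))*88 = -5 + ((⅛)*(-2))*88 = -5 - ¼*88 = -5 - 22 = -27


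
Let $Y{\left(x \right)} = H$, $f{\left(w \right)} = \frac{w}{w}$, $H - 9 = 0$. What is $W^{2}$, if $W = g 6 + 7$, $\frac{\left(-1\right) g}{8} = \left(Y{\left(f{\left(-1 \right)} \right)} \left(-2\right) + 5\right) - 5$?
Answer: $758641$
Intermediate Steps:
$H = 9$ ($H = 9 + 0 = 9$)
$f{\left(w \right)} = 1$
$Y{\left(x \right)} = 9$
$g = 144$ ($g = - 8 \left(\left(9 \left(-2\right) + 5\right) - 5\right) = - 8 \left(\left(-18 + 5\right) - 5\right) = - 8 \left(-13 - 5\right) = \left(-8\right) \left(-18\right) = 144$)
$W = 871$ ($W = 144 \cdot 6 + 7 = 864 + 7 = 871$)
$W^{2} = 871^{2} = 758641$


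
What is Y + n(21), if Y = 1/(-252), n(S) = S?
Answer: 5291/252 ≈ 20.996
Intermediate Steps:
Y = -1/252 ≈ -0.0039683
Y + n(21) = -1/252 + 21 = 5291/252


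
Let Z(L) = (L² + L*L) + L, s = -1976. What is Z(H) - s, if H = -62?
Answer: 9602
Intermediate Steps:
Z(L) = L + 2*L² (Z(L) = (L² + L²) + L = 2*L² + L = L + 2*L²)
Z(H) - s = -62*(1 + 2*(-62)) - 1*(-1976) = -62*(1 - 124) + 1976 = -62*(-123) + 1976 = 7626 + 1976 = 9602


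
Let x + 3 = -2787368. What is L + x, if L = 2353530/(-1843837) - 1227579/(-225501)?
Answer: -386317045561802978/138595695779 ≈ -2.7874e+6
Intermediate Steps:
x = -2787371 (x = -3 - 2787368 = -2787371)
L = 577577404031/138595695779 (L = 2353530*(-1/1843837) - 1227579*(-1/225501) = -2353530/1843837 + 409193/75167 = 577577404031/138595695779 ≈ 4.1674)
L + x = 577577404031/138595695779 - 2787371 = -386317045561802978/138595695779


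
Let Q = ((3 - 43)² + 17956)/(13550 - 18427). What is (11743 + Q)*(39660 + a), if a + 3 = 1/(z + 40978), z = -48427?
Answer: 5637415814755520/12109591 ≈ 4.6553e+8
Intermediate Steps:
a = -22348/7449 (a = -3 + 1/(-48427 + 40978) = -3 + 1/(-7449) = -3 - 1/7449 = -22348/7449 ≈ -3.0001)
Q = -19556/4877 (Q = ((-40)² + 17956)/(-4877) = (1600 + 17956)*(-1/4877) = 19556*(-1/4877) = -19556/4877 ≈ -4.0098)
(11743 + Q)*(39660 + a) = (11743 - 19556/4877)*(39660 - 22348/7449) = (57251055/4877)*(295404992/7449) = 5637415814755520/12109591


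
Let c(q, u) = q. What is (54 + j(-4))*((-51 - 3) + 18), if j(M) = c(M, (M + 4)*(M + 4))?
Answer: -1800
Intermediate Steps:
j(M) = M
(54 + j(-4))*((-51 - 3) + 18) = (54 - 4)*((-51 - 3) + 18) = 50*(-54 + 18) = 50*(-36) = -1800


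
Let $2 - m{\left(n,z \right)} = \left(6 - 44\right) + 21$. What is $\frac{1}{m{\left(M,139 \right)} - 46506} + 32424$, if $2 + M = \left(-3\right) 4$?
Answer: $\frac{1507294487}{46487} \approx 32424.0$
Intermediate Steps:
$M = -14$ ($M = -2 - 12 = -14$)
$m{\left(n,z \right)} = 19$ ($m{\left(n,z \right)} = 2 - \left(\left(6 - 44\right) + 21\right) = 2 - \left(-38 + 21\right) = 2 - -17 = 2 + 17 = 19$)
$\frac{1}{m{\left(M,139 \right)} - 46506} + 32424 = \frac{1}{19 - 46506} + 32424 = \frac{1}{-46487} + 32424 = - \frac{1}{46487} + 32424 = \frac{1507294487}{46487}$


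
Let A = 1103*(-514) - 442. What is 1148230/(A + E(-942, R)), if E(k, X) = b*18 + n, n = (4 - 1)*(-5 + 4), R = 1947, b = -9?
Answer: -1148230/567549 ≈ -2.0231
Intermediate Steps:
A = -567384 (A = -566942 - 442 = -567384)
n = -3 (n = 3*(-1) = -3)
E(k, X) = -165 (E(k, X) = -9*18 - 3 = -162 - 3 = -165)
1148230/(A + E(-942, R)) = 1148230/(-567384 - 165) = 1148230/(-567549) = 1148230*(-1/567549) = -1148230/567549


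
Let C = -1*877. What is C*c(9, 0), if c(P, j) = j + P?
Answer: -7893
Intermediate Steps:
c(P, j) = P + j
C = -877
C*c(9, 0) = -877*(9 + 0) = -877*9 = -7893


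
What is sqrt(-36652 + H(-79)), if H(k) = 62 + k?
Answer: I*sqrt(36669) ≈ 191.49*I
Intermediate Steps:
sqrt(-36652 + H(-79)) = sqrt(-36652 + (62 - 79)) = sqrt(-36652 - 17) = sqrt(-36669) = I*sqrt(36669)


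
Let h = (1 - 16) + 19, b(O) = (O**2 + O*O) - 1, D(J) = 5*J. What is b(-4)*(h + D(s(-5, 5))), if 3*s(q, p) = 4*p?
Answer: 3472/3 ≈ 1157.3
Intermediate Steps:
s(q, p) = 4*p/3 (s(q, p) = (4*p)/3 = 4*p/3)
b(O) = -1 + 2*O**2 (b(O) = (O**2 + O**2) - 1 = 2*O**2 - 1 = -1 + 2*O**2)
h = 4 (h = -15 + 19 = 4)
b(-4)*(h + D(s(-5, 5))) = (-1 + 2*(-4)**2)*(4 + 5*((4/3)*5)) = (-1 + 2*16)*(4 + 5*(20/3)) = (-1 + 32)*(4 + 100/3) = 31*(112/3) = 3472/3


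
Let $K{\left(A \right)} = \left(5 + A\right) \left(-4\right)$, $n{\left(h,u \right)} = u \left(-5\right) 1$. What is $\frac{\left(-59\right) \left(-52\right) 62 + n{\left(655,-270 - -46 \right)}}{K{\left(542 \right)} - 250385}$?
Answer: $- \frac{191336}{252573} \approx -0.75755$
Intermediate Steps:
$n{\left(h,u \right)} = - 5 u$ ($n{\left(h,u \right)} = - 5 u 1 = - 5 u$)
$K{\left(A \right)} = -20 - 4 A$
$\frac{\left(-59\right) \left(-52\right) 62 + n{\left(655,-270 - -46 \right)}}{K{\left(542 \right)} - 250385} = \frac{\left(-59\right) \left(-52\right) 62 - 5 \left(-270 - -46\right)}{\left(-20 - 2168\right) - 250385} = \frac{3068 \cdot 62 - 5 \left(-270 + 46\right)}{\left(-20 - 2168\right) - 250385} = \frac{190216 - -1120}{-2188 - 250385} = \frac{190216 + 1120}{-252573} = 191336 \left(- \frac{1}{252573}\right) = - \frac{191336}{252573}$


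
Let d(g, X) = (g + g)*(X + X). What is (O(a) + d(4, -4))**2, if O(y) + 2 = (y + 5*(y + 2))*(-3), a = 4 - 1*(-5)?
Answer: 66564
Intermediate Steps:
d(g, X) = 4*X*g (d(g, X) = (2*g)*(2*X) = 4*X*g)
a = 9 (a = 4 + 5 = 9)
O(y) = -32 - 18*y (O(y) = -2 + (y + 5*(y + 2))*(-3) = -2 + (y + 5*(2 + y))*(-3) = -2 + (y + (10 + 5*y))*(-3) = -2 + (10 + 6*y)*(-3) = -2 + (-30 - 18*y) = -32 - 18*y)
(O(a) + d(4, -4))**2 = ((-32 - 18*9) + 4*(-4)*4)**2 = ((-32 - 162) - 64)**2 = (-194 - 64)**2 = (-258)**2 = 66564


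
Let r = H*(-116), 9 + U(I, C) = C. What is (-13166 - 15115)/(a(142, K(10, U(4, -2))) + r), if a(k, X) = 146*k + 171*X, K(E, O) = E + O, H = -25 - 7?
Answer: -9427/8091 ≈ -1.1651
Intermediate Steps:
U(I, C) = -9 + C
H = -32
r = 3712 (r = -32*(-116) = 3712)
(-13166 - 15115)/(a(142, K(10, U(4, -2))) + r) = (-13166 - 15115)/((146*142 + 171*(10 + (-9 - 2))) + 3712) = -28281/((20732 + 171*(10 - 11)) + 3712) = -28281/((20732 + 171*(-1)) + 3712) = -28281/((20732 - 171) + 3712) = -28281/(20561 + 3712) = -28281/24273 = -28281*1/24273 = -9427/8091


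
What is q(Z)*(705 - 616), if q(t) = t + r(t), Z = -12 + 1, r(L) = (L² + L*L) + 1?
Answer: 20648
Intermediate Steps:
r(L) = 1 + 2*L² (r(L) = (L² + L²) + 1 = 2*L² + 1 = 1 + 2*L²)
Z = -11
q(t) = 1 + t + 2*t² (q(t) = t + (1 + 2*t²) = 1 + t + 2*t²)
q(Z)*(705 - 616) = (1 - 11 + 2*(-11)²)*(705 - 616) = (1 - 11 + 2*121)*89 = (1 - 11 + 242)*89 = 232*89 = 20648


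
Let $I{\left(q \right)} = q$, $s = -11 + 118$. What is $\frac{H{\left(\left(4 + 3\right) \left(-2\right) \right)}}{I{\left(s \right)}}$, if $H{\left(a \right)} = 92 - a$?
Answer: $\frac{106}{107} \approx 0.99065$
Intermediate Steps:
$s = 107$
$\frac{H{\left(\left(4 + 3\right) \left(-2\right) \right)}}{I{\left(s \right)}} = \frac{92 - \left(4 + 3\right) \left(-2\right)}{107} = \left(92 - 7 \left(-2\right)\right) \frac{1}{107} = \left(92 - -14\right) \frac{1}{107} = \left(92 + 14\right) \frac{1}{107} = 106 \cdot \frac{1}{107} = \frac{106}{107}$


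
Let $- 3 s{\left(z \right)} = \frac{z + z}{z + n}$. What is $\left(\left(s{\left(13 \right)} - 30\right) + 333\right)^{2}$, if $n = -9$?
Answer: $\frac{3258025}{36} \approx 90501.0$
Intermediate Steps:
$s{\left(z \right)} = - \frac{2 z}{3 \left(-9 + z\right)}$ ($s{\left(z \right)} = - \frac{\left(z + z\right) \frac{1}{z - 9}}{3} = - \frac{2 z \frac{1}{-9 + z}}{3} = - \frac{2 z}{3 \left(-9 + z\right)}$)
$\left(\left(s{\left(13 \right)} - 30\right) + 333\right)^{2} = \left(\left(\left(-2\right) 13 \frac{1}{-27 + 3 \cdot 13} - 30\right) + 333\right)^{2} = \left(\left(\left(-2\right) 13 \frac{1}{-27 + 39} - 30\right) + 333\right)^{2} = \left(\left(\left(-2\right) 13 \cdot \frac{1}{12} - 30\right) + 333\right)^{2} = \left(\left(- \frac{13}{6} - 30\right) + 333\right)^{2} = \left(- \frac{193}{6} + 333\right)^{2} = \left(\frac{1805}{6}\right)^{2} = \frac{3258025}{36}$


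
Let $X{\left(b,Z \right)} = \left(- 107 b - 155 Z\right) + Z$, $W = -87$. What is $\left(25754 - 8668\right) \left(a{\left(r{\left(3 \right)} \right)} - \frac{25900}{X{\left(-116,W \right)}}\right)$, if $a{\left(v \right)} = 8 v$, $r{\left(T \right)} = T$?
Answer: $\frac{1014122444}{2581} \approx 3.9292 \cdot 10^{5}$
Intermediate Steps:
$X{\left(b,Z \right)} = - 154 Z - 107 b$ ($X{\left(b,Z \right)} = \left(- 155 Z - 107 b\right) + Z = - 154 Z - 107 b$)
$\left(25754 - 8668\right) \left(a{\left(r{\left(3 \right)} \right)} - \frac{25900}{X{\left(-116,W \right)}}\right) = \left(25754 - 8668\right) \left(8 \cdot 3 - \frac{25900}{\left(-154\right) \left(-87\right) - -12412}\right) = 17086 \left(24 - \frac{25900}{13398 + 12412}\right) = 17086 \left(24 - \frac{25900}{25810}\right) = 17086 \left(24 - \frac{2590}{2581}\right) = 17086 \cdot \frac{59354}{2581} = \frac{1014122444}{2581}$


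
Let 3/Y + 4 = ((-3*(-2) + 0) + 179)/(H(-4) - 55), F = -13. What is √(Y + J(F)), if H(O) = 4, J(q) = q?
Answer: I*√2026690/389 ≈ 3.6597*I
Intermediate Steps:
Y = -153/389 (Y = 3/(-4 + ((-3*(-2) + 0) + 179)/(4 - 55)) = 3/(-4 + ((6 + 0) + 179)/(-51)) = 3/(-4 + (6 + 179)*(-1/51)) = 3/(-4 + 185*(-1/51)) = 3/(-4 - 185/51) = 3/(-389/51) = 3*(-51/389) = -153/389 ≈ -0.39332)
√(Y + J(F)) = √(-153/389 - 13) = √(-5210/389) = I*√2026690/389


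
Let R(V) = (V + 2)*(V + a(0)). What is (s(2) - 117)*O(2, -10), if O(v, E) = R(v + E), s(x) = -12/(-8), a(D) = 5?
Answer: -2079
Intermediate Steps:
s(x) = 3/2 (s(x) = -12*(-⅛) = 3/2)
R(V) = (2 + V)*(5 + V) (R(V) = (V + 2)*(V + 5) = (2 + V)*(5 + V))
O(v, E) = 10 + (E + v)² + 7*E + 7*v (O(v, E) = 10 + (v + E)² + 7*(v + E) = 10 + (E + v)² + 7*(E + v) = 10 + (E + v)² + (7*E + 7*v) = 10 + (E + v)² + 7*E + 7*v)
(s(2) - 117)*O(2, -10) = (3/2 - 117)*(10 + (-10 + 2)² + 7*(-10) + 7*2) = -231*(10 + (-8)² - 70 + 14)/2 = -231*(10 + 64 - 70 + 14)/2 = -231/2*18 = -2079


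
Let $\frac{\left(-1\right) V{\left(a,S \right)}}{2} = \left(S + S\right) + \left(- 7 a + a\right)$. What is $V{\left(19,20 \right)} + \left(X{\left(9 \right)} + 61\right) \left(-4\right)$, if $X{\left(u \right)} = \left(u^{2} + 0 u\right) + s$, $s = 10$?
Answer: $-460$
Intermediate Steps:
$X{\left(u \right)} = 10 + u^{2}$ ($X{\left(u \right)} = \left(u^{2} + 0 u\right) + 10 = \left(u^{2} + 0\right) + 10 = u^{2} + 10 = 10 + u^{2}$)
$V{\left(a,S \right)} = - 4 S + 12 a$ ($V{\left(a,S \right)} = - 2 \left(\left(S + S\right) + \left(- 7 a + a\right)\right) = - 2 \left(2 S - 6 a\right) = - 2 \left(- 6 a + 2 S\right) = - 4 S + 12 a$)
$V{\left(19,20 \right)} + \left(X{\left(9 \right)} + 61\right) \left(-4\right) = \left(\left(-4\right) 20 + 12 \cdot 19\right) + \left(\left(10 + 9^{2}\right) + 61\right) \left(-4\right) = \left(-80 + 228\right) + \left(\left(10 + 81\right) + 61\right) \left(-4\right) = 148 + \left(91 + 61\right) \left(-4\right) = 148 + 152 \left(-4\right) = 148 - 608 = -460$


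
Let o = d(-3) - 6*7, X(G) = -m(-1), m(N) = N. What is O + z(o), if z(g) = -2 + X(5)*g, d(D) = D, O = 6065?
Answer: 6018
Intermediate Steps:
X(G) = 1 (X(G) = -1*(-1) = 1)
o = -45 (o = -3 - 6*7 = -3 - 42 = -45)
z(g) = -2 + g (z(g) = -2 + 1*g = -2 + g)
O + z(o) = 6065 + (-2 - 45) = 6065 - 47 = 6018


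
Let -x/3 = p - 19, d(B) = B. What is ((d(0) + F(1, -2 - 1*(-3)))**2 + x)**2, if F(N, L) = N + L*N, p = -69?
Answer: 71824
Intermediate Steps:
x = 264 (x = -3*(-69 - 19) = -3*(-88) = 264)
((d(0) + F(1, -2 - 1*(-3)))**2 + x)**2 = ((0 + 1*(1 + (-2 - 1*(-3))))**2 + 264)**2 = ((0 + 1*(1 + (-2 + 3)))**2 + 264)**2 = ((0 + 1*(1 + 1))**2 + 264)**2 = ((0 + 1*2)**2 + 264)**2 = ((0 + 2)**2 + 264)**2 = (2**2 + 264)**2 = (4 + 264)**2 = 268**2 = 71824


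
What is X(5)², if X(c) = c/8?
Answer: 25/64 ≈ 0.39063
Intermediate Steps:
X(c) = c/8 (X(c) = c*(⅛) = c/8)
X(5)² = ((⅛)*5)² = (5/8)² = 25/64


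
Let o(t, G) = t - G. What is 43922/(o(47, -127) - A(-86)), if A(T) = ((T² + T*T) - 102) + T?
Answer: -21961/7215 ≈ -3.0438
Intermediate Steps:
A(T) = -102 + T + 2*T² (A(T) = ((T² + T²) - 102) + T = (2*T² - 102) + T = (-102 + 2*T²) + T = -102 + T + 2*T²)
43922/(o(47, -127) - A(-86)) = 43922/((47 - 1*(-127)) - (-102 - 86 + 2*(-86)²)) = 43922/((47 + 127) - (-102 - 86 + 2*7396)) = 43922/(174 - (-102 - 86 + 14792)) = 43922/(174 - 1*14604) = 43922/(174 - 14604) = 43922/(-14430) = 43922*(-1/14430) = -21961/7215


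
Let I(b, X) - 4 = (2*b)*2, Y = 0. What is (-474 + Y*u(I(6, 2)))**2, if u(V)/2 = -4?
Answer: 224676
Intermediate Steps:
I(b, X) = 4 + 4*b (I(b, X) = 4 + (2*b)*2 = 4 + 4*b)
u(V) = -8 (u(V) = 2*(-4) = -8)
(-474 + Y*u(I(6, 2)))**2 = (-474 + 0*(-8))**2 = (-474 + 0)**2 = (-474)**2 = 224676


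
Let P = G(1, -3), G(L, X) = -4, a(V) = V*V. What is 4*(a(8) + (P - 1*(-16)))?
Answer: 304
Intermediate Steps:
a(V) = V²
P = -4
4*(a(8) + (P - 1*(-16))) = 4*(8² + (-4 - 1*(-16))) = 4*(64 + (-4 + 16)) = 4*(64 + 12) = 4*76 = 304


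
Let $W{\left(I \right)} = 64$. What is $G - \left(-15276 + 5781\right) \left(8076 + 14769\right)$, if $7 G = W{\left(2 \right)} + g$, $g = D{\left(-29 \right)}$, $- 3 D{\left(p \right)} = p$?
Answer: $\frac{4555178996}{21} \approx 2.1691 \cdot 10^{8}$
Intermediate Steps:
$D{\left(p \right)} = - \frac{p}{3}$
$g = \frac{29}{3}$ ($g = \left(- \frac{1}{3}\right) \left(-29\right) = \frac{29}{3} \approx 9.6667$)
$G = \frac{221}{21}$ ($G = \frac{64 + \frac{29}{3}}{7} = \frac{1}{7} \cdot \frac{221}{3} = \frac{221}{21} \approx 10.524$)
$G - \left(-15276 + 5781\right) \left(8076 + 14769\right) = \frac{221}{21} - \left(-15276 + 5781\right) \left(8076 + 14769\right) = \frac{221}{21} - \left(-9495\right) 22845 = \frac{221}{21} - -216913275 = \frac{221}{21} + 216913275 = \frac{4555178996}{21}$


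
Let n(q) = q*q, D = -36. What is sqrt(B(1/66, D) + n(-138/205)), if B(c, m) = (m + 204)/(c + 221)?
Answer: 6*sqrt(301370672901)/2990335 ≈ 1.1015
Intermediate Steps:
B(c, m) = (204 + m)/(221 + c)
n(q) = q**2
sqrt(B(1/66, D) + n(-138/205)) = sqrt((204 - 36)/(221 + 1/66) + (-138/205)**2) = sqrt(168/(221 + 1/66) + (-138*1/205)**2) = sqrt(168/(14587/66) + (-138/205)**2) = sqrt((66/14587)*168 + 19044/42025) = sqrt(11088/14587 + 19044/42025) = sqrt(743768028/613018675) = 6*sqrt(301370672901)/2990335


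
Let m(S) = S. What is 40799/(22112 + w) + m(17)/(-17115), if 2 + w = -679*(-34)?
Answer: 697506553/773529540 ≈ 0.90172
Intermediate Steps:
w = 23084 (w = -2 - 679*(-34) = -2 + 23086 = 23084)
40799/(22112 + w) + m(17)/(-17115) = 40799/(22112 + 23084) + 17/(-17115) = 40799/45196 + 17*(-1/17115) = 40799*(1/45196) - 17/17115 = 40799/45196 - 17/17115 = 697506553/773529540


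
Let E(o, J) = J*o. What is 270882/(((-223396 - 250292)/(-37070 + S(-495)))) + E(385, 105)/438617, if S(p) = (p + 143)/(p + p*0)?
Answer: 323849210144441/15277030110 ≈ 21198.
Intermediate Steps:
S(p) = (143 + p)/p (S(p) = (143 + p)/(p + 0) = (143 + p)/p)
270882/(((-223396 - 250292)/(-37070 + S(-495)))) + E(385, 105)/438617 = 270882/(((-223396 - 250292)/(-37070 + (143 - 495)/(-495)))) + (105*385)/438617 = 270882/((-473688/(-37070 - 1/495*(-352)))) + 40425*(1/438617) = 270882/((-473688/(-37070 + 32/45))) + 40425/438617 = 270882/((-473688/(-1668118/45))) + 40425/438617 = 270882/((-473688*(-45/1668118))) + 40425/438617 = 270882/(10657980/834059) + 40425/438617 = 270882*(834059/10657980) + 40425/438617 = 12551753891/592110 + 40425/438617 = 323849210144441/15277030110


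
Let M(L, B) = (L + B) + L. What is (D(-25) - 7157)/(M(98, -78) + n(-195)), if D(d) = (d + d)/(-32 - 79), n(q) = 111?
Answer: -794377/25419 ≈ -31.251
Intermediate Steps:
M(L, B) = B + 2*L (M(L, B) = (B + L) + L = B + 2*L)
D(d) = -2*d/111 (D(d) = (2*d)/(-111) = (2*d)*(-1/111) = -2*d/111)
(D(-25) - 7157)/(M(98, -78) + n(-195)) = (-2/111*(-25) - 7157)/((-78 + 2*98) + 111) = (50/111 - 7157)/((-78 + 196) + 111) = -794377/(111*(118 + 111)) = -794377/111/229 = -794377/111*1/229 = -794377/25419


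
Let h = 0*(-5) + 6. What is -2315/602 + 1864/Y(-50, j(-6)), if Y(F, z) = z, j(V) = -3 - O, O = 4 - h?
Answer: -1124443/602 ≈ -1867.8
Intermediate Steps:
h = 6 (h = 0 + 6 = 6)
O = -2 (O = 4 - 1*6 = 4 - 6 = -2)
j(V) = -1 (j(V) = -3 - 1*(-2) = -3 + 2 = -1)
-2315/602 + 1864/Y(-50, j(-6)) = -2315/602 + 1864/(-1) = -2315*1/602 + 1864*(-1) = -2315/602 - 1864 = -1124443/602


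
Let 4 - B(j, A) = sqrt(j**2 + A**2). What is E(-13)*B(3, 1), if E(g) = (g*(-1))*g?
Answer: -676 + 169*sqrt(10) ≈ -141.58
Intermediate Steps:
B(j, A) = 4 - sqrt(A**2 + j**2) (B(j, A) = 4 - sqrt(j**2 + A**2) = 4 - sqrt(A**2 + j**2))
E(g) = -g**2 (E(g) = (-g)*g = -g**2)
E(-13)*B(3, 1) = (-1*(-13)**2)*(4 - sqrt(1**2 + 3**2)) = (-1*169)*(4 - sqrt(1 + 9)) = -169*(4 - sqrt(10)) = -676 + 169*sqrt(10)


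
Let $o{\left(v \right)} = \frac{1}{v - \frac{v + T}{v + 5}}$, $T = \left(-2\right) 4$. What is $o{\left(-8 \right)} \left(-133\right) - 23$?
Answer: $- \frac{521}{40} \approx -13.025$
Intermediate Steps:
$T = -8$
$o{\left(v \right)} = \frac{1}{v - \frac{-8 + v}{5 + v}}$ ($o{\left(v \right)} = \frac{1}{v - \frac{v - 8}{v + 5}} = \frac{1}{v - \frac{-8 + v}{5 + v}}$)
$o{\left(-8 \right)} \left(-133\right) - 23 = \frac{5 - 8}{8 + \left(-8\right)^{2} + 4 \left(-8\right)} \left(-133\right) - 23 = \frac{1}{8 + 64 - 32} \left(-3\right) \left(-133\right) - 23 = \frac{1}{40} \left(-3\right) \left(-133\right) - 23 = \left(- \frac{3}{40}\right) \left(-133\right) - 23 = \frac{399}{40} - 23 = - \frac{521}{40}$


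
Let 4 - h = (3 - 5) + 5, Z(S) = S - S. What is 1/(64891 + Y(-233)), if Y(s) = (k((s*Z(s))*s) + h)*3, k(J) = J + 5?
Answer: 1/64909 ≈ 1.5406e-5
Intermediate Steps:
Z(S) = 0
k(J) = 5 + J
h = 1 (h = 4 - ((3 - 5) + 5) = 4 - (-2 + 5) = 4 - 1*3 = 4 - 3 = 1)
Y(s) = 18 (Y(s) = ((5 + (s*0)*s) + 1)*3 = ((5 + 0*s) + 1)*3 = ((5 + 0) + 1)*3 = (5 + 1)*3 = 6*3 = 18)
1/(64891 + Y(-233)) = 1/(64891 + 18) = 1/64909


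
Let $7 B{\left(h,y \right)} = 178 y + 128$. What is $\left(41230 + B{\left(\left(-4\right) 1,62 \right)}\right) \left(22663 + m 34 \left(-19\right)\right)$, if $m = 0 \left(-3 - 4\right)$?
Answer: $\frac{6793778162}{7} \approx 9.7054 \cdot 10^{8}$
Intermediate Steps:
$m = 0$ ($m = 0 \left(-7\right) = 0$)
$B{\left(h,y \right)} = \frac{128}{7} + \frac{178 y}{7}$ ($B{\left(h,y \right)} = \frac{178 y + 128}{7} = \frac{128 + 178 y}{7} = \frac{128}{7} + \frac{178 y}{7}$)
$\left(41230 + B{\left(\left(-4\right) 1,62 \right)}\right) \left(22663 + m 34 \left(-19\right)\right) = \left(41230 + \left(\frac{128}{7} + \frac{178}{7} \cdot 62\right)\right) \left(22663 + 0 \cdot 34 \left(-19\right)\right) = \left(41230 + \left(\frac{128}{7} + \frac{11036}{7}\right)\right) \left(22663 + 0 \left(-19\right)\right) = \left(41230 + \frac{11164}{7}\right) \left(22663 + 0\right) = \frac{299774}{7} \cdot 22663 = \frac{6793778162}{7}$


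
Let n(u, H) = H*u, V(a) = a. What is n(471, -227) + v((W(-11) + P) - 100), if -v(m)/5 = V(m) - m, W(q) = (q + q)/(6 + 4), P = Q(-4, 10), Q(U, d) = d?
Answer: -106917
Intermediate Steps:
P = 10
W(q) = q/5 (W(q) = (2*q)/10 = (2*q)*(⅒) = q/5)
v(m) = 0 (v(m) = -5*(m - m) = -5*0 = 0)
n(471, -227) + v((W(-11) + P) - 100) = -227*471 + 0 = -106917 + 0 = -106917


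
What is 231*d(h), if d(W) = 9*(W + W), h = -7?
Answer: -29106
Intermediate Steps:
d(W) = 18*W (d(W) = 9*(2*W) = 18*W)
231*d(h) = 231*(18*(-7)) = 231*(-126) = -29106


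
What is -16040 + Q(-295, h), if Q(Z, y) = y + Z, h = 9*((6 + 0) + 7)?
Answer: -16218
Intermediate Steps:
h = 117 (h = 9*(6 + 7) = 9*13 = 117)
Q(Z, y) = Z + y
-16040 + Q(-295, h) = -16040 + (-295 + 117) = -16040 - 178 = -16218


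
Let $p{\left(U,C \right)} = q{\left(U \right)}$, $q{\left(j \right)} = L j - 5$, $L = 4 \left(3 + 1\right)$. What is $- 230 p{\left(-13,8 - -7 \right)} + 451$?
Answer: $49441$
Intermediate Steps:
$L = 16$ ($L = 4 \cdot 4 = 16$)
$q{\left(j \right)} = -5 + 16 j$ ($q{\left(j \right)} = 16 j - 5 = -5 + 16 j$)
$p{\left(U,C \right)} = -5 + 16 U$
$- 230 p{\left(-13,8 - -7 \right)} + 451 = - 230 \left(-5 + 16 \left(-13\right)\right) + 451 = - 230 \left(-5 - 208\right) + 451 = \left(-230\right) \left(-213\right) + 451 = 48990 + 451 = 49441$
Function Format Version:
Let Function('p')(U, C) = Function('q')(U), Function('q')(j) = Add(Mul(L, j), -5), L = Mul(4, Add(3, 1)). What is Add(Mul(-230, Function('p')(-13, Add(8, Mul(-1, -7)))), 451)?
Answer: 49441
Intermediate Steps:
L = 16 (L = Mul(4, 4) = 16)
Function('q')(j) = Add(-5, Mul(16, j)) (Function('q')(j) = Add(Mul(16, j), -5) = Add(-5, Mul(16, j)))
Function('p')(U, C) = Add(-5, Mul(16, U))
Add(Mul(-230, Function('p')(-13, Add(8, Mul(-1, -7)))), 451) = Add(Mul(-230, Add(-5, Mul(16, -13))), 451) = Add(Mul(-230, Add(-5, -208)), 451) = Add(Mul(-230, -213), 451) = Add(48990, 451) = 49441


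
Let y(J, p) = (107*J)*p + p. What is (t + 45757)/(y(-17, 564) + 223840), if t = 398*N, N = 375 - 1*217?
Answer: -108641/801512 ≈ -0.13555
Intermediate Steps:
N = 158 (N = 375 - 217 = 158)
y(J, p) = p + 107*J*p (y(J, p) = 107*J*p + p = p + 107*J*p)
t = 62884 (t = 398*158 = 62884)
(t + 45757)/(y(-17, 564) + 223840) = (62884 + 45757)/(564*(1 + 107*(-17)) + 223840) = 108641/(564*(1 - 1819) + 223840) = 108641/(564*(-1818) + 223840) = 108641/(-1025352 + 223840) = 108641/(-801512) = 108641*(-1/801512) = -108641/801512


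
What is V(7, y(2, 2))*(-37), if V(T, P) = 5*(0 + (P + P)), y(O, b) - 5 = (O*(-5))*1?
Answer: 1850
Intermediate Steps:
y(O, b) = 5 - 5*O (y(O, b) = 5 + (O*(-5))*1 = 5 - 5*O*1 = 5 - 5*O)
V(T, P) = 10*P (V(T, P) = 5*(0 + 2*P) = 5*(2*P) = 10*P)
V(7, y(2, 2))*(-37) = (10*(5 - 5*2))*(-37) = (10*(5 - 10))*(-37) = (10*(-5))*(-37) = -50*(-37) = 1850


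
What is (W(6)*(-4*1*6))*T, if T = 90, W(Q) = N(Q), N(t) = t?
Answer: -12960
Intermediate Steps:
W(Q) = Q
(W(6)*(-4*1*6))*T = (6*(-4*1*6))*90 = (6*(-4*6))*90 = (6*(-24))*90 = -144*90 = -12960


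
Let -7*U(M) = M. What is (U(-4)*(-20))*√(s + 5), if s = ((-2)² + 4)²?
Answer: -80*√69/7 ≈ -94.933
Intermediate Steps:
s = 64 (s = (4 + 4)² = 8² = 64)
U(M) = -M/7
(U(-4)*(-20))*√(s + 5) = (-⅐*(-4)*(-20))*√(64 + 5) = ((4/7)*(-20))*√69 = -80*√69/7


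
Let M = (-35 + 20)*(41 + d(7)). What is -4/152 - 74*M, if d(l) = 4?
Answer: 1898099/38 ≈ 49950.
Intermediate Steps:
M = -675 (M = (-35 + 20)*(41 + 4) = -15*45 = -675)
-4/152 - 74*M = -4/152 - 74*(-675) = -4*1/152 + 49950 = -1/38 + 49950 = 1898099/38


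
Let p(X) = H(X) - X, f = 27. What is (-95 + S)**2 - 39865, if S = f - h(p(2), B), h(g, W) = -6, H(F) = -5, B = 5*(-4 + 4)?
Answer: -36021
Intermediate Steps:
B = 0 (B = 5*0 = 0)
p(X) = -5 - X
S = 33 (S = 27 - 1*(-6) = 27 + 6 = 33)
(-95 + S)**2 - 39865 = (-95 + 33)**2 - 39865 = (-62)**2 - 39865 = 3844 - 39865 = -36021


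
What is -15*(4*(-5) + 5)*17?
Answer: 3825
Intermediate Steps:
-15*(4*(-5) + 5)*17 = -15*(-20 + 5)*17 = -15*(-15)*17 = 225*17 = 3825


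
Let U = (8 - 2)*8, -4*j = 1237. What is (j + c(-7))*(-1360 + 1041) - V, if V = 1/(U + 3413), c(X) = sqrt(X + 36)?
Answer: 1365720979/13844 - 319*sqrt(29) ≈ 96933.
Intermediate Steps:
j = -1237/4 (j = -1/4*1237 = -1237/4 ≈ -309.25)
c(X) = sqrt(36 + X)
U = 48 (U = 6*8 = 48)
V = 1/3461 (V = 1/(48 + 3413) = 1/3461 ≈ 0.00028893)
(j + c(-7))*(-1360 + 1041) - V = (-1237/4 + sqrt(36 - 7))*(-1360 + 1041) - 1*1/3461 = (-1237/4 + sqrt(29))*(-319) - 1/3461 = (394603/4 - 319*sqrt(29)) - 1/3461 = 1365720979/13844 - 319*sqrt(29)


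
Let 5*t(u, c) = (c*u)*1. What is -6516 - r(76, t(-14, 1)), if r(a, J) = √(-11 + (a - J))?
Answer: -6516 - √1695/5 ≈ -6524.2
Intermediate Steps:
t(u, c) = c*u/5 (t(u, c) = ((c*u)*1)/5 = (c*u)/5 = c*u/5)
r(a, J) = √(-11 + a - J)
-6516 - r(76, t(-14, 1)) = -6516 - √(-11 + 76 - (-14)/5) = -6516 - √(-11 + 76 - 1*(-14/5)) = -6516 - √(-11 + 76 + 14/5) = -6516 - √(339/5) = -6516 - √1695/5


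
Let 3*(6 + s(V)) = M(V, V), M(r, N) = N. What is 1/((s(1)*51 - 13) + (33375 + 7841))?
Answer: 1/40914 ≈ 2.4442e-5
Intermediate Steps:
s(V) = -6 + V/3
1/((s(1)*51 - 13) + (33375 + 7841)) = 1/(((-6 + (1/3)*1)*51 - 13) + (33375 + 7841)) = 1/(((-6 + 1/3)*51 - 13) + 41216) = 1/((-17/3*51 - 13) + 41216) = 1/((-289 - 13) + 41216) = 1/(-302 + 41216) = 1/40914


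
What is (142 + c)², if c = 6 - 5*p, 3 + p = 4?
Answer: 20449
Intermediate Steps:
p = 1 (p = -3 + 4 = 1)
c = 1 (c = 6 - 5*1 = 6 - 5 = 1)
(142 + c)² = (142 + 1)² = 143² = 20449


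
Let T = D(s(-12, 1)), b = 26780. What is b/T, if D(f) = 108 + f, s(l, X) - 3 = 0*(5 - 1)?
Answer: 26780/111 ≈ 241.26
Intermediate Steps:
s(l, X) = 3 (s(l, X) = 3 + 0*(5 - 1) = 3 + 0*4 = 3 + 0 = 3)
T = 111 (T = 108 + 3 = 111)
b/T = 26780/111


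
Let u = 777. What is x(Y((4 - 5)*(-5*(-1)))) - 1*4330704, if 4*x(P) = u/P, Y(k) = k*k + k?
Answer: -346455543/80 ≈ -4.3307e+6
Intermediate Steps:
Y(k) = k + k² (Y(k) = k² + k = k + k²)
x(P) = 777/(4*P) (x(P) = (777/P)/4 = 777/(4*P))
x(Y((4 - 5)*(-5*(-1)))) - 1*4330704 = 777/(4*((((4 - 5)*(-5*(-1)))*(1 + (4 - 5)*(-5*(-1)))))) - 1*4330704 = 777/(4*(((-1*5)*(1 - 1*5)))) - 4330704 = 777/(4*((-5*(1 - 5)))) - 4330704 = 777/(4*((-5*(-4)))) - 4330704 = (777/4)/20 - 4330704 = (777/4)*(1/20) - 4330704 = 777/80 - 4330704 = -346455543/80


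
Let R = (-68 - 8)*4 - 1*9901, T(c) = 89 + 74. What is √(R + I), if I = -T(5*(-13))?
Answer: 72*I*√2 ≈ 101.82*I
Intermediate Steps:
T(c) = 163
I = -163 (I = -1*163 = -163)
R = -10205 (R = -76*4 - 9901 = -304 - 9901 = -10205)
√(R + I) = √(-10205 - 163) = √(-10368) = 72*I*√2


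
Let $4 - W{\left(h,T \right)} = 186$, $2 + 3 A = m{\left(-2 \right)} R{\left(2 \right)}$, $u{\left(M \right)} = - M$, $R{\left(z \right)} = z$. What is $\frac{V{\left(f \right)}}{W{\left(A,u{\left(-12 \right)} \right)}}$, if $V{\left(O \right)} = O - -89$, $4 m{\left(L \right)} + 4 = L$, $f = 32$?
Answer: $- \frac{121}{182} \approx -0.66483$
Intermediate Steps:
$m{\left(L \right)} = -1 + \frac{L}{4}$
$V{\left(O \right)} = 89 + O$ ($V{\left(O \right)} = O + 89 = 89 + O$)
$A = - \frac{5}{3}$ ($A = - \frac{2}{3} + \frac{\left(-1 + \frac{1}{4} \left(-2\right)\right) 2}{3} = - \frac{2}{3} + \frac{\left(-1 - \frac{1}{2}\right) 2}{3} = - \frac{2}{3} + \frac{\left(- \frac{3}{2}\right) 2}{3} = - \frac{2}{3} + \frac{1}{3} \left(-3\right) = - \frac{2}{3} - 1 = - \frac{5}{3} \approx -1.6667$)
$W{\left(h,T \right)} = -182$ ($W{\left(h,T \right)} = 4 - 186 = -182$)
$\frac{V{\left(f \right)}}{W{\left(A,u{\left(-12 \right)} \right)}} = \frac{89 + 32}{-182} = 121 \left(- \frac{1}{182}\right) = - \frac{121}{182}$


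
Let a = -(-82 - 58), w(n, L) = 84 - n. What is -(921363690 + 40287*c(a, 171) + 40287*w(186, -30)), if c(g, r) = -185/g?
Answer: -25681633029/28 ≈ -9.1720e+8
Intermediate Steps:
a = 140 (a = -1*(-140) = 140)
-(921363690 + 40287*c(a, 171) + 40287*w(186, -30)) = -(25796692701/28 + 40287*(84 - 1*186)) = -(25796692701/28 + 40287*(84 - 186)) = -40287/(1/((22870 - 102) - 37/28)) = -40287/(1/(22768 - 37/28)) = -40287/(1/(637467/28)) = -40287/28/637467 = -40287*637467/28 = -25681633029/28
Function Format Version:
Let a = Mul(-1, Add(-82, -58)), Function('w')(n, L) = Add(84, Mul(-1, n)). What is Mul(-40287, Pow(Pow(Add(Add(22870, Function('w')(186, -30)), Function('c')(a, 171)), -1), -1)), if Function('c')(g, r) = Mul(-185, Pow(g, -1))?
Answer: Rational(-25681633029, 28) ≈ -9.1720e+8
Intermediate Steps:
a = 140 (a = Mul(-1, -140) = 140)
Mul(-40287, Pow(Pow(Add(Add(22870, Function('w')(186, -30)), Function('c')(a, 171)), -1), -1)) = Mul(-40287, Pow(Pow(Add(Add(22870, Add(84, Mul(-1, 186))), Mul(-185, Pow(140, -1))), -1), -1)) = Mul(-40287, Pow(Pow(Add(Add(22870, Add(84, -186)), Mul(-185, Rational(1, 140))), -1), -1)) = Mul(-40287, Pow(Pow(Add(Add(22870, -102), Rational(-37, 28)), -1), -1)) = Mul(-40287, Pow(Pow(Add(22768, Rational(-37, 28)), -1), -1)) = Mul(-40287, Pow(Pow(Rational(637467, 28), -1), -1)) = Mul(-40287, Pow(Rational(28, 637467), -1)) = Mul(-40287, Rational(637467, 28)) = Rational(-25681633029, 28)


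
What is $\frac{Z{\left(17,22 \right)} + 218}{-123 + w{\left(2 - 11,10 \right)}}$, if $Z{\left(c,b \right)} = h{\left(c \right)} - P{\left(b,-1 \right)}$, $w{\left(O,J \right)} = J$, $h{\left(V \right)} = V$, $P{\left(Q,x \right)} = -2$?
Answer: $- \frac{237}{113} \approx -2.0973$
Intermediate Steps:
$Z{\left(c,b \right)} = 2 + c$ ($Z{\left(c,b \right)} = c - -2 = c + 2 = 2 + c$)
$\frac{Z{\left(17,22 \right)} + 218}{-123 + w{\left(2 - 11,10 \right)}} = \frac{\left(2 + 17\right) + 218}{-123 + 10} = \frac{19 + 218}{-113} = 237 \left(- \frac{1}{113}\right) = - \frac{237}{113}$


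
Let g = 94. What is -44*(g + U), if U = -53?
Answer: -1804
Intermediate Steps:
-44*(g + U) = -44*(94 - 53) = -44*41 = -1804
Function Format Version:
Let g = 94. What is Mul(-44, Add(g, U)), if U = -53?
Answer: -1804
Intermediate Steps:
Mul(-44, Add(g, U)) = Mul(-44, Add(94, -53)) = Mul(-44, 41) = -1804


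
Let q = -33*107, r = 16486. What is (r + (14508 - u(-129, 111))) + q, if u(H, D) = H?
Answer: 27592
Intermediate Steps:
q = -3531
(r + (14508 - u(-129, 111))) + q = (16486 + (14508 - 1*(-129))) - 3531 = (16486 + (14508 + 129)) - 3531 = (16486 + 14637) - 3531 = 31123 - 3531 = 27592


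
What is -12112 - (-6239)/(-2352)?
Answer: -28493663/2352 ≈ -12115.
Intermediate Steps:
-12112 - (-6239)/(-2352) = -12112 - (-6239)*(-1)/2352 = -12112 - 1*6239/2352 = -12112 - 6239/2352 = -28493663/2352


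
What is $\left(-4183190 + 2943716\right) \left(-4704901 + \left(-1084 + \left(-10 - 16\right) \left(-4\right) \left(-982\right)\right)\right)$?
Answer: $5959531052562$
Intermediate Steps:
$\left(-4183190 + 2943716\right) \left(-4704901 + \left(-1084 + \left(-10 - 16\right) \left(-4\right) \left(-982\right)\right)\right) = - 1239474 \left(-4704901 + \left(-1084 + \left(-26\right) \left(-4\right) \left(-982\right)\right)\right) = - 1239474 \left(-4704901 + \left(-1084 + 104 \left(-982\right)\right)\right) = - 1239474 \left(-4704901 - 103212\right) = \left(-1239474\right) \left(-4808113\right) = 5959531052562$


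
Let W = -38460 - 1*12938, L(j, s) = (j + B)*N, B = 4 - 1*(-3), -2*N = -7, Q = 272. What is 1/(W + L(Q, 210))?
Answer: -2/100843 ≈ -1.9833e-5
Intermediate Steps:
N = 7/2 (N = -½*(-7) = 7/2 ≈ 3.5000)
B = 7 (B = 4 + 3 = 7)
L(j, s) = 49/2 + 7*j/2 (L(j, s) = (j + 7)*(7/2) = (7 + j)*(7/2) = 49/2 + 7*j/2)
W = -51398 (W = -38460 - 12938 = -51398)
1/(W + L(Q, 210)) = 1/(-51398 + (49/2 + (7/2)*272)) = 1/(-51398 + (49/2 + 952)) = 1/(-51398 + 1953/2) = 1/(-100843/2) = -2/100843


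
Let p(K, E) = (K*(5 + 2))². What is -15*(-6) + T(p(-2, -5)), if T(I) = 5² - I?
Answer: -81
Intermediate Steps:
p(K, E) = 49*K² (p(K, E) = (K*7)² = (7*K)² = 49*K²)
T(I) = 25 - I
-15*(-6) + T(p(-2, -5)) = -15*(-6) + (25 - 49*(-2)²) = 90 + (25 - 49*4) = 90 + (25 - 1*196) = 90 + (25 - 196) = 90 - 171 = -81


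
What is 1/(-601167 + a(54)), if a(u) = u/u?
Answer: -1/601166 ≈ -1.6634e-6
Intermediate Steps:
a(u) = 1
1/(-601167 + a(54)) = 1/(-601167 + 1) = 1/(-601166) = -1/601166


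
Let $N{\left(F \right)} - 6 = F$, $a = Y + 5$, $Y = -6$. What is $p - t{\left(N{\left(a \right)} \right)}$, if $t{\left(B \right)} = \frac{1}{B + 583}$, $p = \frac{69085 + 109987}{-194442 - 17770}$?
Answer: $- \frac{3768091}{4456452} \approx -0.84554$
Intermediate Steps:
$a = -1$ ($a = -6 + 5 = -1$)
$N{\left(F \right)} = 6 + F$
$p = - \frac{44768}{53053}$ ($p = \frac{179072}{-212212} = 179072 \left(- \frac{1}{212212}\right) = - \frac{44768}{53053} \approx -0.84384$)
$t{\left(B \right)} = \frac{1}{583 + B}$
$p - t{\left(N{\left(a \right)} \right)} = - \frac{44768}{53053} - \frac{1}{583 + \left(6 - 1\right)} = - \frac{44768}{53053} - \frac{1}{583 + 5} = - \frac{44768}{53053} - \frac{1}{588} = - \frac{3768091}{4456452}$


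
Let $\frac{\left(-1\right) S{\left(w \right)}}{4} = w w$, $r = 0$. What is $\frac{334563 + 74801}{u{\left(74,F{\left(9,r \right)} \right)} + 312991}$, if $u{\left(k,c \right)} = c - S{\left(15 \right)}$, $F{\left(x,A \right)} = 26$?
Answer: $\frac{409364}{313917} \approx 1.3041$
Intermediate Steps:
$S{\left(w \right)} = - 4 w^{2}$ ($S{\left(w \right)} = - 4 w w = - 4 w^{2}$)
$u{\left(k,c \right)} = 900 + c$ ($u{\left(k,c \right)} = c - - 4 \cdot 15^{2} = c - \left(-4\right) 225 = c - -900 = c + 900 = 900 + c$)
$\frac{334563 + 74801}{u{\left(74,F{\left(9,r \right)} \right)} + 312991} = \frac{334563 + 74801}{\left(900 + 26\right) + 312991} = \frac{409364}{926 + 312991} = \frac{409364}{313917}$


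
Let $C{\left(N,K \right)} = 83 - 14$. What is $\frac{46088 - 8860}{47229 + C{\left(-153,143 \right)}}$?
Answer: $\frac{18614}{23649} \approx 0.78709$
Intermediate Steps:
$C{\left(N,K \right)} = 69$ ($C{\left(N,K \right)} = 83 - 14 = 69$)
$\frac{46088 - 8860}{47229 + C{\left(-153,143 \right)}} = \frac{46088 - 8860}{47229 + 69} = \frac{37228}{47298} = 37228 \cdot \frac{1}{47298} = \frac{18614}{23649}$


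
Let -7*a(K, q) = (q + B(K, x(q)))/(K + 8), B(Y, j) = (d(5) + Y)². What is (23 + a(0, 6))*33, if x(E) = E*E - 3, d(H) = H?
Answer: 41481/56 ≈ 740.73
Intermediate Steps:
x(E) = -3 + E² (x(E) = E² - 3 = -3 + E²)
B(Y, j) = (5 + Y)²
a(K, q) = -(q + (5 + K)²)/(7*(8 + K)) (a(K, q) = -(q + (5 + K)²)/(7*(K + 8)) = -(q + (5 + K)²)/(7*(8 + K)))
(23 + a(0, 6))*33 = (23 + (-1*6 - (5 + 0)²)/(7*(8 + 0)))*33 = (23 + (⅐)*(-6 - 1*5²)/8)*33 = (23 + (⅐)*(⅛)*(-6 - 1*25))*33 = (23 + (⅐)*(⅛)*(-6 - 25))*33 = (23 + (⅐)*(⅛)*(-31))*33 = (23 - 31/56)*33 = (1257/56)*33 = 41481/56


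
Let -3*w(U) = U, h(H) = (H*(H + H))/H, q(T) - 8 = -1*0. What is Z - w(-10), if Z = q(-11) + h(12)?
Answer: 86/3 ≈ 28.667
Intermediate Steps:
q(T) = 8 (q(T) = 8 - 1*0 = 8 + 0 = 8)
h(H) = 2*H (h(H) = (H*(2*H))/H = (2*H²)/H = 2*H)
w(U) = -U/3
Z = 32 (Z = 8 + 2*12 = 8 + 24 = 32)
Z - w(-10) = 32 - (-1)*(-10)/3 = 32 - 1*10/3 = 32 - 10/3 = 86/3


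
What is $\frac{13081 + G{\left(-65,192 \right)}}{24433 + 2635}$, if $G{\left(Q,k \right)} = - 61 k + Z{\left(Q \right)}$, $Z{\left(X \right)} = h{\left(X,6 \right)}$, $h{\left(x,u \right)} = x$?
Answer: $\frac{326}{6767} \approx 0.048175$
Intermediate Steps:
$Z{\left(X \right)} = X$
$G{\left(Q,k \right)} = Q - 61 k$ ($G{\left(Q,k \right)} = - 61 k + Q = Q - 61 k$)
$\frac{13081 + G{\left(-65,192 \right)}}{24433 + 2635} = \frac{13081 - 11777}{24433 + 2635} = \frac{13081 - 11777}{27068} = \left(13081 - 11777\right) \frac{1}{27068} = 1304 \cdot \frac{1}{27068} = \frac{326}{6767}$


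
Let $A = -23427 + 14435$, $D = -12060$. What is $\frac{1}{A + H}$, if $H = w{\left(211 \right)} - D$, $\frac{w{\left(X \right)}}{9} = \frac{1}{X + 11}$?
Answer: $\frac{74}{227035} \approx 0.00032594$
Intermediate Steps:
$w{\left(X \right)} = \frac{9}{11 + X}$ ($w{\left(X \right)} = \frac{9}{X + 11} = \frac{9}{11 + X}$)
$H = \frac{892443}{74}$ ($H = \frac{9}{11 + 211} - -12060 = \frac{9}{222} + 12060 = 9 \cdot \frac{1}{222} + 12060 = \frac{3}{74} + 12060 = \frac{892443}{74} \approx 12060.0$)
$A = -8992$
$\frac{1}{A + H} = \frac{1}{-8992 + \frac{892443}{74}} = \frac{1}{\frac{227035}{74}} = \frac{74}{227035}$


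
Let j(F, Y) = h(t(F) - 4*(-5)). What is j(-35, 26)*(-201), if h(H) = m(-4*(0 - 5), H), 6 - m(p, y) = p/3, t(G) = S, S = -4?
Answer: 134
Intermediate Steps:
t(G) = -4
m(p, y) = 6 - p/3
h(H) = -⅔ (h(H) = 6 - (-4)*(0 - 5)/3 = 6 - (-4)*(-5)/3 = 6 - ⅓*20 = 6 - 20/3 = -⅔)
j(F, Y) = -⅔
j(-35, 26)*(-201) = -⅔*(-201) = 134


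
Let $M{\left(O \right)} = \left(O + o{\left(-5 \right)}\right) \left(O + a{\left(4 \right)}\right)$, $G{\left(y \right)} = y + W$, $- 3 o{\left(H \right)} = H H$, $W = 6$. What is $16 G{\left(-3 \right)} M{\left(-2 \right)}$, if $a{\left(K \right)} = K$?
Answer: $-992$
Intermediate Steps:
$o{\left(H \right)} = - \frac{H^{2}}{3}$ ($o{\left(H \right)} = - \frac{H H}{3} = - \frac{H^{2}}{3}$)
$G{\left(y \right)} = 6 + y$ ($G{\left(y \right)} = y + 6 = 6 + y$)
$M{\left(O \right)} = \left(4 + O\right) \left(- \frac{25}{3} + O\right)$ ($M{\left(O \right)} = \left(O - \frac{\left(-5\right)^{2}}{3}\right) \left(O + 4\right) = \left(O - \frac{25}{3}\right) \left(4 + O\right) = \left(- \frac{25}{3} + O\right) \left(4 + O\right) = \left(4 + O\right) \left(- \frac{25}{3} + O\right)$)
$16 G{\left(-3 \right)} M{\left(-2 \right)} = 16 \left(6 - 3\right) \left(- \frac{100}{3} + \left(-2\right)^{2} - - \frac{26}{3}\right) = 16 \cdot 3 \left(- \frac{100}{3} + 4 + \frac{26}{3}\right) = 48 \left(- \frac{62}{3}\right) = -992$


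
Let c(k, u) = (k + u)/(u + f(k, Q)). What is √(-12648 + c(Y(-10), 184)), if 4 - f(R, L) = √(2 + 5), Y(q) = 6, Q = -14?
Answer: √(-2377634 + 12648*√7)/√(188 - √7) ≈ 112.46*I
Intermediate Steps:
f(R, L) = 4 - √7 (f(R, L) = 4 - √(2 + 5) = 4 - √7)
c(k, u) = (k + u)/(4 + u - √7) (c(k, u) = (k + u)/(u + (4 - √7)) = (k + u)/(4 + u - √7))
√(-12648 + c(Y(-10), 184)) = √(-12648 + (6 + 184)/(4 + 184 - √7)) = √(-12648 + 190/(188 - √7))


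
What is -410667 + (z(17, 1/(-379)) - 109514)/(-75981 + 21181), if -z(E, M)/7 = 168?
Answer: -2250444091/5480 ≈ -4.1067e+5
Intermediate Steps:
z(E, M) = -1176 (z(E, M) = -7*168 = -1176)
-410667 + (z(17, 1/(-379)) - 109514)/(-75981 + 21181) = -410667 + (-1176 - 109514)/(-75981 + 21181) = -410667 - 110690/(-54800) = -410667 - 110690*(-1/54800) = -410667 + 11069/5480 = -2250444091/5480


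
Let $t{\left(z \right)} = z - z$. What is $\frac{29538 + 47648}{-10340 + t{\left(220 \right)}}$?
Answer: $- \frac{38593}{5170} \approx -7.4648$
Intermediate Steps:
$t{\left(z \right)} = 0$
$\frac{29538 + 47648}{-10340 + t{\left(220 \right)}} = \frac{29538 + 47648}{-10340 + 0} = \frac{77186}{-10340} = 77186 \left(- \frac{1}{10340}\right) = - \frac{38593}{5170}$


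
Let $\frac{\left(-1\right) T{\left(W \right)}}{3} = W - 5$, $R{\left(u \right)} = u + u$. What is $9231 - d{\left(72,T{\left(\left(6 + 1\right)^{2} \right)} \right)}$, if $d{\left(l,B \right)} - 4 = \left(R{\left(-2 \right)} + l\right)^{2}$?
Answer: $4603$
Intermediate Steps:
$R{\left(u \right)} = 2 u$
$T{\left(W \right)} = 15 - 3 W$ ($T{\left(W \right)} = - 3 \left(W - 5\right) = - 3 \left(-5 + W\right) = 15 - 3 W$)
$d{\left(l,B \right)} = 4 + \left(-4 + l\right)^{2}$ ($d{\left(l,B \right)} = 4 + \left(2 \left(-2\right) + l\right)^{2} = 4 + \left(-4 + l\right)^{2}$)
$9231 - d{\left(72,T{\left(\left(6 + 1\right)^{2} \right)} \right)} = 9231 - \left(4 + \left(-4 + 72\right)^{2}\right) = 9231 - \left(4 + 68^{2}\right) = 9231 - \left(4 + 4624\right) = 9231 - 4628 = 4603$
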